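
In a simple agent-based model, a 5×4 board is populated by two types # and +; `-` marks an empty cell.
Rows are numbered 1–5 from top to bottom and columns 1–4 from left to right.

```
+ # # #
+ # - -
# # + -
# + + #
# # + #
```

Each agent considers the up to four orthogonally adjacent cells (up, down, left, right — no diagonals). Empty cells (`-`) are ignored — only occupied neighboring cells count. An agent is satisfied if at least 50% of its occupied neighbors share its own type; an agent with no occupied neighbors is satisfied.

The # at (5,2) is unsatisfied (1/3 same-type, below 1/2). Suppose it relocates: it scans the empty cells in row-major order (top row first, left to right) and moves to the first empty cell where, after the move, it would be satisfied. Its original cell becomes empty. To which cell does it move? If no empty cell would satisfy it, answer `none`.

Vacating (5,2). Empty cells in order:
  (2,3): 2/3 same-type → satisfied — stop here.

(2,3)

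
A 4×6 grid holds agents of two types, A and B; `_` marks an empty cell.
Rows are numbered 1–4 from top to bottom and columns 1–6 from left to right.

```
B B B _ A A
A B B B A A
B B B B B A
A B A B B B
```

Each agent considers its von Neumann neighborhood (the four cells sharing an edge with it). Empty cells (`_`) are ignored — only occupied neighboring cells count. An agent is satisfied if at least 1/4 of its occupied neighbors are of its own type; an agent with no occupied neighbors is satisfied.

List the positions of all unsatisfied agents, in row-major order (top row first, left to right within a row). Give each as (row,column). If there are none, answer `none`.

(2,1), (4,1), (4,3)

Row 1: (1,1)B 1/2 satisfied · (1,2)B 3/3 satisfied · (1,3)B 2/2 satisfied · (1,5)A 2/2 satisfied · (1,6)A 2/2 satisfied
Row 2: (2,1)A 0/3 not · (2,2)B 3/4 satisfied · (2,3)B 4/4 satisfied · (2,4)B 2/3 satisfied · (2,5)A 2/4 satisfied · (2,6)A 3/3 satisfied
Row 3: (3,1)B 1/3 satisfied · (3,2)B 4/4 satisfied · (3,3)B 3/4 satisfied · (3,4)B 4/4 satisfied · (3,5)B 2/4 satisfied · (3,6)A 1/3 satisfied
Row 4: (4,1)A 0/2 not · (4,2)B 1/3 satisfied · (4,3)A 0/3 not · (4,4)B 2/3 satisfied · (4,5)B 3/3 satisfied · (4,6)B 1/2 satisfied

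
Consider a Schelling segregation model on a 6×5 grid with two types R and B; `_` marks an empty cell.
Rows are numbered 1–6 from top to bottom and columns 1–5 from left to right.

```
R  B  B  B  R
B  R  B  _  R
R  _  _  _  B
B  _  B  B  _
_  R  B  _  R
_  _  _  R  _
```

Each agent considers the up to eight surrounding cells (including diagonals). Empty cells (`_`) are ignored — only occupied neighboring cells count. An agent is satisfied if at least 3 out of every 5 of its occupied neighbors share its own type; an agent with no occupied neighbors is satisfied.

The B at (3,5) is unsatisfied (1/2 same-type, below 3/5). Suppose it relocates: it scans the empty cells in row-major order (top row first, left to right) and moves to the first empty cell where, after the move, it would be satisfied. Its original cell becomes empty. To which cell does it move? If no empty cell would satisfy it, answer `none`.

Vacating (3,5). Empty cells in order:
  (2,4): 3/5 same-type → satisfied — stop here.

(2,4)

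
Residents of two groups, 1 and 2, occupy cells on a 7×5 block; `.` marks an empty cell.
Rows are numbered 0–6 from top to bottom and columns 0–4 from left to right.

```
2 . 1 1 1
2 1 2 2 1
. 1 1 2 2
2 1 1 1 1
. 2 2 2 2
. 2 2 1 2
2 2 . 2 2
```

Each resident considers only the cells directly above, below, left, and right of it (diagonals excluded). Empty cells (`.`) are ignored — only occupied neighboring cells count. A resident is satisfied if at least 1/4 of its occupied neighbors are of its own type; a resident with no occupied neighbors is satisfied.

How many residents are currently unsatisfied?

(0,0)2 1/1 ok
(0,2)1 1/2 ok
(0,3)1 2/3 ok
(0,4)1 2/2 ok
(1,0)2 1/2 ok
(1,1)1 1/3 ok
(1,2)2 1/4 ok
(1,3)2 2/4 ok
(1,4)1 1/3 ok
(2,1)1 3/3 ok
(2,2)1 2/4 ok
(2,3)2 2/4 ok
(2,4)2 1/3 ok
(3,0)2 0/1 unhappy
(3,1)1 2/4 ok
(3,2)1 3/4 ok
(3,3)1 2/4 ok
(3,4)1 1/3 ok
(4,1)2 2/3 ok
(4,2)2 3/4 ok
(4,3)2 2/4 ok
(4,4)2 2/3 ok
(5,1)2 3/3 ok
(5,2)2 2/3 ok
(5,3)1 0/4 unhappy
(5,4)2 2/3 ok
(6,0)2 1/1 ok
(6,1)2 2/2 ok
(6,3)2 1/2 ok
(6,4)2 2/2 ok
Unsatisfied: (3,0), (5,3) — 2 in total.

2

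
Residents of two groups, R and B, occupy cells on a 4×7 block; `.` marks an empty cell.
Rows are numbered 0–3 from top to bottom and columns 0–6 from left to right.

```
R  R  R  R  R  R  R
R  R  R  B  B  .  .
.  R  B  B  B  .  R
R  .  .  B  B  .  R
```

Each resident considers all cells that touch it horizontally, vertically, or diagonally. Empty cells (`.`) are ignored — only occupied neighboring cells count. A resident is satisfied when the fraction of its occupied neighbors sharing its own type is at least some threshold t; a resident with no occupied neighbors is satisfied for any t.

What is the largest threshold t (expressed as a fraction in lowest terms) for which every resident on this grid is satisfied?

1/2

(0,0)R 3/3
(0,1)R 5/5
(0,2)R 4/5
(0,3)R 3/5
(0,4)R 2/4
(0,5)R 2/3
(0,6)R 1/1
(1,0)R 4/4
(1,1)R 6/7
(1,2)R 5/8
(1,3)B 4/8
(1,4)B 3/6
(2,1)R 4/5
(2,2)B 3/6
(2,3)B 6/7
(2,4)B 5/5
(2,6)R 1/1
(3,0)R 1/1
(3,3)B 4/4
(3,4)B 3/3
(3,6)R 1/1
The smallest same-type fraction is 2/4 at (0,4), which reduces to 1/2. Any threshold above that leaves this resident unsatisfied.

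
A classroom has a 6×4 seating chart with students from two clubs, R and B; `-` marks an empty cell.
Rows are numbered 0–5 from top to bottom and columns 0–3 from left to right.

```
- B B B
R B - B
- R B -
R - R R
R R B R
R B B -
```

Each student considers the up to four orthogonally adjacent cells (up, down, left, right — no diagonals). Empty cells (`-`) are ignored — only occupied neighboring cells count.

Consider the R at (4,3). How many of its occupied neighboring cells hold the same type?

1

Occupied neighbors of (4,3): (3,3)=R, (4,2)=B.
Same type (R): 1 of 2.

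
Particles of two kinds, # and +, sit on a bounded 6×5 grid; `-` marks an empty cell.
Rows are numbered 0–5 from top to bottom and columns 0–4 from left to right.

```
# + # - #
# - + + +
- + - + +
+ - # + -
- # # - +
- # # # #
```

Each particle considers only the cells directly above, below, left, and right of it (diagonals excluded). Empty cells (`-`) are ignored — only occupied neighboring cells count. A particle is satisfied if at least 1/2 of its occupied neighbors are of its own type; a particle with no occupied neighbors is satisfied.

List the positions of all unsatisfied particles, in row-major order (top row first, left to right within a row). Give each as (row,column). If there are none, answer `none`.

(0,1), (0,2), (0,4), (4,4)

(0,0)# 1/2 satisfied
(0,1)+ 0/2 not
(0,2)# 0/2 not
(0,4)# 0/1 not
(1,0)# 1/1 satisfied
(1,2)+ 1/2 satisfied
(1,3)+ 3/3 satisfied
(1,4)+ 2/3 satisfied
(2,1)+ 0/0 satisfied
(2,3)+ 3/3 satisfied
(2,4)+ 2/2 satisfied
(3,0)+ 0/0 satisfied
(3,2)# 1/2 satisfied
(3,3)+ 1/2 satisfied
(4,1)# 2/2 satisfied
(4,2)# 3/3 satisfied
(4,4)+ 0/1 not
(5,1)# 2/2 satisfied
(5,2)# 3/3 satisfied
(5,3)# 2/2 satisfied
(5,4)# 1/2 satisfied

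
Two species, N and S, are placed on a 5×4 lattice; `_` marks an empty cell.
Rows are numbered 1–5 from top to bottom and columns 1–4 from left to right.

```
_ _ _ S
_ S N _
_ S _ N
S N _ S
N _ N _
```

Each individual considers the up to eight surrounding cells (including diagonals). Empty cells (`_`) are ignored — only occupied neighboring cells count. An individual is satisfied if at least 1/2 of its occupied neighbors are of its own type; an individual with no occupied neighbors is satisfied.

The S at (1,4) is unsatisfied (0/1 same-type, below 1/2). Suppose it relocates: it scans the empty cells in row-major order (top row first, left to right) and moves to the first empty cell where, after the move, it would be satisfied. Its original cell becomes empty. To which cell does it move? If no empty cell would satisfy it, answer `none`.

(1,1)

Vacating (1,4). Empty cells in order:
  (1,1): 1/1 same-type → satisfied — stop here.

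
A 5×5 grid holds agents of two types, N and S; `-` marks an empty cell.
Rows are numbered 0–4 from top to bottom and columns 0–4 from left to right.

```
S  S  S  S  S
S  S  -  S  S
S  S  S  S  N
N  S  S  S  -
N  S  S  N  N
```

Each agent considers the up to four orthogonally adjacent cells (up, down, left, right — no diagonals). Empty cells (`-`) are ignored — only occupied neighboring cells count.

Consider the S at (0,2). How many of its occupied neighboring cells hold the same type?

2

Occupied neighbors of (0,2): (0,1)=S, (0,3)=S.
Same type (S): 2 of 2.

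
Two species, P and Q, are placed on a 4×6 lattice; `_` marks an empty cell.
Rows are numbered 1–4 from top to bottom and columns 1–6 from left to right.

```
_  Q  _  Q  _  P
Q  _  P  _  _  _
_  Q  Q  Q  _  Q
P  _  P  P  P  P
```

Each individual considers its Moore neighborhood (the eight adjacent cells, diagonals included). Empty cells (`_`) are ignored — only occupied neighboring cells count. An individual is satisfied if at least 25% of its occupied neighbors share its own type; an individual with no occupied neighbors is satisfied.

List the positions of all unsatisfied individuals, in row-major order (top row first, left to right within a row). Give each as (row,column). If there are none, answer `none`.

(1,2)Q 1/2 satisfied
(1,4)Q 0/1 not
(1,6)P 0/0 satisfied
(2,1)Q 2/2 satisfied
(2,3)P 0/5 not
(3,2)Q 2/5 satisfied
(3,3)Q 2/5 satisfied
(3,4)Q 1/5 not
(3,6)Q 0/2 not
(4,1)P 0/1 not
(4,3)P 1/4 satisfied
(4,4)P 2/4 satisfied
(4,5)P 2/4 satisfied
(4,6)P 1/2 satisfied

(1,4), (2,3), (3,4), (3,6), (4,1)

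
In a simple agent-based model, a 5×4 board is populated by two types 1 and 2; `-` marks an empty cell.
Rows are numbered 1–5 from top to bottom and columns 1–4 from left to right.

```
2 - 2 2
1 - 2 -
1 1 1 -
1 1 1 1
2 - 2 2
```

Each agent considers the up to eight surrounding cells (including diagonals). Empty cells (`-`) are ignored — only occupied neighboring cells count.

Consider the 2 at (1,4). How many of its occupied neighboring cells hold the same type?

Occupied neighbors of (1,4): (1,3)=2, (2,3)=2.
Same type (2): 2 of 2.

2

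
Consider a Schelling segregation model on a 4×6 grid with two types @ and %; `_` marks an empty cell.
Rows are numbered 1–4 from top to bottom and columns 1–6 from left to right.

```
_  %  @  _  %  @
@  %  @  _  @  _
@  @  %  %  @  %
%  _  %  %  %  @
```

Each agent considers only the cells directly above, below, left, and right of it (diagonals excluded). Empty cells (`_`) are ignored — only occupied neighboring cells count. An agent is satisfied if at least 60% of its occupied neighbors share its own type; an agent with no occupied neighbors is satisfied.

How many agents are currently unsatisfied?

Row 1: (1,2)% 1/2 not · (1,3)@ 1/2 not · (1,5)% 0/2 not · (1,6)@ 0/1 not
Row 2: (2,1)@ 1/2 not · (2,2)% 1/4 not · (2,3)@ 1/3 not · (2,5)@ 1/2 not
Row 3: (3,1)@ 2/3 satisfied · (3,2)@ 1/3 not · (3,3)% 2/4 not · (3,4)% 2/3 satisfied · (3,5)@ 1/4 not · (3,6)% 0/2 not
Row 4: (4,1)% 0/1 not · (4,3)% 2/2 satisfied · (4,4)% 3/3 satisfied · (4,5)% 1/3 not · (4,6)@ 0/2 not
Unsatisfied: (1,2), (1,3), (1,5), (1,6), (2,1), (2,2), (2,3), (2,5), (3,2), (3,3), (3,5), (3,6), (4,1), (4,5), (4,6) — 15 in total.

15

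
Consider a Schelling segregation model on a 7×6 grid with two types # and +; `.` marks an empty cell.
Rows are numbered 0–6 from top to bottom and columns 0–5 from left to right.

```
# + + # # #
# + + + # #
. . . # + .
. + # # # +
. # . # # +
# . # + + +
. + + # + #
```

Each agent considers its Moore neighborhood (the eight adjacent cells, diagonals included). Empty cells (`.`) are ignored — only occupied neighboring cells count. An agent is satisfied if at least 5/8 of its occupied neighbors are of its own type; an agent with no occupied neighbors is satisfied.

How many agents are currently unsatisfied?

(0,0)# 1/3 ✗
(0,1)+ 3/5 ✗
(0,2)+ 4/5 ✓
(0,3)# 2/5 ✗
(0,4)# 4/5 ✓
(0,5)# 3/3 ✓
(1,0)# 1/3 ✗
(1,1)+ 3/5 ✗
(1,2)+ 4/6 ✓
(1,3)+ 3/7 ✗
(1,4)# 5/7 ✓
(1,5)# 3/4 ✓
(2,3)# 4/7 ✗
(2,4)+ 2/7 ✗
(3,1)+ 0/2 ✗
(3,2)# 4/5 ✓
(3,3)# 5/6 ✓
(3,4)# 4/7 ✗
(3,5)+ 2/4 ✗
(4,1)# 3/4 ✓
(4,3)# 5/7 ✓
(4,4)# 3/8 ✗
(4,5)+ 3/5 ✗
(5,0)# 1/2 ✗
(5,2)# 3/6 ✗
(5,3)+ 3/7 ✗
(5,4)+ 4/8 ✗
(5,5)+ 3/5 ✗
(6,1)+ 1/3 ✗
(6,2)+ 2/4 ✗
(6,3)# 1/5 ✗
(6,4)+ 3/5 ✗
(6,5)# 0/3 ✗
Unsatisfied: (0,0), (0,1), (0,3), (1,0), (1,1), (1,3), (2,3), (2,4), (3,1), (3,4), (3,5), (4,4), (4,5), (5,0), (5,2), (5,3), (5,4), (5,5), (6,1), (6,2), (6,3), (6,4), (6,5) — 23 in total.

23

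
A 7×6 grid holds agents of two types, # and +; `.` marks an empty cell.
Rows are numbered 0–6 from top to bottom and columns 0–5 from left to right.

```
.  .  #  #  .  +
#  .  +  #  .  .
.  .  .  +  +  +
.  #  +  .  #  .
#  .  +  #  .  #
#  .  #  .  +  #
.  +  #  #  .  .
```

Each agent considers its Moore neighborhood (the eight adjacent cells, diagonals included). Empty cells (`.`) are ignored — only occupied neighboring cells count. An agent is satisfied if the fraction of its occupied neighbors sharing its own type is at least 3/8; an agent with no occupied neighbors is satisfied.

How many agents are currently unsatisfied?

5

(0,2)# 2/3 ok
(0,3)# 2/3 ok
(0,5)+ 0/0 ok
(1,0)# 0/0 ok
(1,2)+ 1/4 unhappy
(1,3)# 2/5 ok
(2,3)+ 3/5 ok
(2,4)+ 2/4 ok
(2,5)+ 1/2 ok
(3,1)# 1/3 unhappy
(3,2)+ 2/4 ok
(3,4)# 2/5 ok
(4,0)# 2/2 ok
(4,2)+ 1/4 unhappy
(4,3)# 2/5 ok
(4,5)# 2/3 ok
(5,0)# 1/2 ok
(5,2)# 3/5 ok
(5,4)+ 0/4 unhappy
(5,5)# 1/2 ok
(6,1)+ 0/3 unhappy
(6,2)# 2/3 ok
(6,3)# 2/3 ok
Unsatisfied: (1,2), (3,1), (4,2), (5,4), (6,1) — 5 in total.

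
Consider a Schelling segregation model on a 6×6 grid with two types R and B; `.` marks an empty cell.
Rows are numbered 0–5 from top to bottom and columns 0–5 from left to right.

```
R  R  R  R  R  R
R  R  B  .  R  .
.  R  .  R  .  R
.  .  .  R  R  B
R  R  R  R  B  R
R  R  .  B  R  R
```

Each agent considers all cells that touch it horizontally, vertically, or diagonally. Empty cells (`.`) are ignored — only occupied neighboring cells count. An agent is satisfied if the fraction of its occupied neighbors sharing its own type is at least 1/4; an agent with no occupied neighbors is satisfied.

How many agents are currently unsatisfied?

1

(0,0)R 3/3 ok
(0,1)R 4/5 ok
(0,2)R 3/4 ok
(0,3)R 3/4 ok
(0,4)R 3/3 ok
(0,5)R 2/2 ok
(1,0)R 4/4 ok
(1,1)R 5/6 ok
(1,2)B 0/6 unhappy
(1,4)R 5/5 ok
(2,1)R 2/3 ok
(2,3)R 3/4 ok
(2,5)R 2/3 ok
(3,3)R 4/5 ok
(3,4)R 5/7 ok
(3,5)B 1/4 ok
(4,0)R 3/3 ok
(4,1)R 4/4 ok
(4,2)R 4/5 ok
(4,3)R 4/6 ok
(4,4)B 2/8 ok
(4,5)R 3/5 ok
(5,0)R 3/3 ok
(5,1)R 4/4 ok
(5,3)B 1/4 ok
(5,4)R 3/5 ok
(5,5)R 2/3 ok
Unsatisfied: (1,2) — 1 in total.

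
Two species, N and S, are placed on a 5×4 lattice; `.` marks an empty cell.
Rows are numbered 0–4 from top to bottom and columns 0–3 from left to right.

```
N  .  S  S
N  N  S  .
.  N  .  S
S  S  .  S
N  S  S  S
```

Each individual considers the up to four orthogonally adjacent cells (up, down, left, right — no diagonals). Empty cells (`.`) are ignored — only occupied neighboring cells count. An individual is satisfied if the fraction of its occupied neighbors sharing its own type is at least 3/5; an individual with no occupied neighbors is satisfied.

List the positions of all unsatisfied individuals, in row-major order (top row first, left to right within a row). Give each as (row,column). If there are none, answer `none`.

(1,2), (2,1), (3,0), (4,0)

(0,0)N 1/1 ok
(0,2)S 2/2 ok
(0,3)S 1/1 ok
(1,0)N 2/2 ok
(1,1)N 2/3 ok
(1,2)S 1/2 unhappy
(2,1)N 1/2 unhappy
(2,3)S 1/1 ok
(3,0)S 1/2 unhappy
(3,1)S 2/3 ok
(3,3)S 2/2 ok
(4,0)N 0/2 unhappy
(4,1)S 2/3 ok
(4,2)S 2/2 ok
(4,3)S 2/2 ok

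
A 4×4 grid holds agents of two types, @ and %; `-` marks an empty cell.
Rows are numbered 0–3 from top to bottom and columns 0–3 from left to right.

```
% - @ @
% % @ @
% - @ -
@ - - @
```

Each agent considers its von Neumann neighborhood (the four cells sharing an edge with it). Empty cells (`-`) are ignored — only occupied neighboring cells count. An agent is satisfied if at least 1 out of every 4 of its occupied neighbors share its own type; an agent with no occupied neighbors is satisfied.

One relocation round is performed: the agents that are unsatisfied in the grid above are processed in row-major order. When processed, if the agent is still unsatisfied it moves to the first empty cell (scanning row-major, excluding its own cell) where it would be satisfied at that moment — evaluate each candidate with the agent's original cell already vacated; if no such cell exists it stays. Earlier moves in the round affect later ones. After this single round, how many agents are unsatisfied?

Initially unsatisfied (in order): (3,0).
  (3,0) → (0,1).
Resulting grid:
% @ @ @
% % @ @
% - @ -
- - - @
All satisfied now.

0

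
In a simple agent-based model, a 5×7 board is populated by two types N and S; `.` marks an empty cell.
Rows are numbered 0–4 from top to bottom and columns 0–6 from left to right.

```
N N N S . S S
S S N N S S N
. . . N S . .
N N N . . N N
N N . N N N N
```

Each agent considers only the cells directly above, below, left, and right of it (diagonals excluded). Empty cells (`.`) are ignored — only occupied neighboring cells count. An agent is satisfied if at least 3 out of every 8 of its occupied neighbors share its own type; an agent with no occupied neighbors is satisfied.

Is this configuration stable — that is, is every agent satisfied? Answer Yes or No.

No

(0,0)N 1/2 satisfied
(0,1)N 2/3 satisfied
(0,2)N 2/3 satisfied
(0,3)S 0/2 not
(0,5)S 2/2 satisfied
(0,6)S 1/2 satisfied
(1,0)S 1/2 satisfied
(1,1)S 1/3 not
(1,2)N 2/3 satisfied
(1,3)N 2/4 satisfied
(1,4)S 2/3 satisfied
(1,5)S 2/3 satisfied
(1,6)N 0/2 not
(2,3)N 1/2 satisfied
(2,4)S 1/2 satisfied
(3,0)N 2/2 satisfied
(3,1)N 3/3 satisfied
(3,2)N 1/1 satisfied
(3,5)N 2/2 satisfied
(3,6)N 2/2 satisfied
(4,0)N 2/2 satisfied
(4,1)N 2/2 satisfied
(4,3)N 1/1 satisfied
(4,4)N 2/2 satisfied
(4,5)N 3/3 satisfied
(4,6)N 2/2 satisfied
For instance (0,3) has only 0/2 same-type neighbors, below 3/8.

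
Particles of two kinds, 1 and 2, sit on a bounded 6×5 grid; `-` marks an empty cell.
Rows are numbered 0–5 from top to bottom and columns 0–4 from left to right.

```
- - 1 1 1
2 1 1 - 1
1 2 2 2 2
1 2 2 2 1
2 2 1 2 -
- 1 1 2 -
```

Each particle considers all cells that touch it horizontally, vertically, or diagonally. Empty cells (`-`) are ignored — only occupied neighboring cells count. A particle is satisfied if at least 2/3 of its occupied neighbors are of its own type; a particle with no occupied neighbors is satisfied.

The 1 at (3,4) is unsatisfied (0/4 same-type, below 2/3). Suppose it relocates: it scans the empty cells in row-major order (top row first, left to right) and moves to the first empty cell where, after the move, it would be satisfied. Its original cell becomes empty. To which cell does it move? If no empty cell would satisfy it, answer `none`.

(0,1)

Vacating (3,4). Empty cells in order:
  (0,0): 1/2 same-type → still unsatisfied.
  (0,1): 3/4 same-type → satisfied — stop here.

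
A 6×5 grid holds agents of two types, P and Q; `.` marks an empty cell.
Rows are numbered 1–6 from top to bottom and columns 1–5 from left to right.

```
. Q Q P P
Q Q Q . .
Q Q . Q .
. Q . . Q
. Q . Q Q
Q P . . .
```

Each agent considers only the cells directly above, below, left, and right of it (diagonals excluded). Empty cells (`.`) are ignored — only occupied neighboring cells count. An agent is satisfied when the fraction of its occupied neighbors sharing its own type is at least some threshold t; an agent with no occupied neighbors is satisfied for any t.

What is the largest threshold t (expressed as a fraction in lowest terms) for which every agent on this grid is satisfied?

Row 1: (1,2)Q 2/2 · (1,3)Q 2/3 · (1,4)P 1/2 · (1,5)P 1/1
Row 2: (2,1)Q 2/2 · (2,2)Q 4/4 · (2,3)Q 2/2
Row 3: (3,1)Q 2/2 · (3,2)Q 3/3 · (3,4)Q — no occupied neighbors
Row 4: (4,2)Q 2/2 · (4,5)Q 1/1
Row 5: (5,2)Q 1/2 · (5,4)Q 1/1 · (5,5)Q 2/2
Row 6: (6,1)Q 0/1 · (6,2)P 0/2
The smallest same-type fraction is 0/1 at (6,1), which reduces to 0/1. Any threshold above that leaves this agent unsatisfied.

0/1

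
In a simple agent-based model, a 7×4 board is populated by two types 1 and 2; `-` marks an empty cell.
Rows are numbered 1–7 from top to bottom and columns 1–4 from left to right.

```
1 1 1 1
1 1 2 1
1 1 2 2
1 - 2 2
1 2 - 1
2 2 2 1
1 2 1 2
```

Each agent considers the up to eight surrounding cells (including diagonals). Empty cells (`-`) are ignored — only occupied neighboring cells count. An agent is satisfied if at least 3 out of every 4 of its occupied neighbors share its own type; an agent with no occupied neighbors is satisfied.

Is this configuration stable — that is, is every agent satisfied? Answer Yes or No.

No

Row 1: (1,1)1 3/3 satisfied · (1,2)1 4/5 satisfied · (1,3)1 4/5 satisfied · (1,4)1 2/3 not
Row 2: (2,1)1 5/5 satisfied · (2,2)1 6/8 satisfied · (2,3)2 2/8 not · (2,4)1 2/5 not
Row 3: (3,1)1 4/4 satisfied · (3,2)1 4/7 not · (3,3)2 4/7 not · (3,4)2 4/5 satisfied
Row 4: (4,1)1 3/4 satisfied · (4,3)2 4/6 not · (4,4)2 3/4 satisfied
Row 5: (5,1)1 1/4 not · (5,2)2 4/6 not · (5,4)1 1/4 not
Row 6: (6,1)2 3/5 not · (6,2)2 4/7 not · (6,3)2 4/7 not · (6,4)1 2/4 not
Row 7: (7,1)1 0/3 not · (7,2)2 3/5 not · (7,3)1 1/5 not · (7,4)2 1/3 not
For instance (1,4) has only 2/3 same-type neighbors, below 3/4.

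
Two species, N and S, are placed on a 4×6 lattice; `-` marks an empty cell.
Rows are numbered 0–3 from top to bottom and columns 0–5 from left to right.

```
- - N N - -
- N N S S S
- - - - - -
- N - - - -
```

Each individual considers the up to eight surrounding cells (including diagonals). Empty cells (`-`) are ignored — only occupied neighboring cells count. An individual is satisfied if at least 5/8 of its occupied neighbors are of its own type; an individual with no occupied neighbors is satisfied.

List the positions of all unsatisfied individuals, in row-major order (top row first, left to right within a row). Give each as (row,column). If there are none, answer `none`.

(0,2)N 3/4 ✓
(0,3)N 2/4 ✗
(1,1)N 2/2 ✓
(1,2)N 3/4 ✓
(1,3)S 1/4 ✗
(1,4)S 2/3 ✓
(1,5)S 1/1 ✓
(3,1)N 0/0 ✓

(0,3), (1,3)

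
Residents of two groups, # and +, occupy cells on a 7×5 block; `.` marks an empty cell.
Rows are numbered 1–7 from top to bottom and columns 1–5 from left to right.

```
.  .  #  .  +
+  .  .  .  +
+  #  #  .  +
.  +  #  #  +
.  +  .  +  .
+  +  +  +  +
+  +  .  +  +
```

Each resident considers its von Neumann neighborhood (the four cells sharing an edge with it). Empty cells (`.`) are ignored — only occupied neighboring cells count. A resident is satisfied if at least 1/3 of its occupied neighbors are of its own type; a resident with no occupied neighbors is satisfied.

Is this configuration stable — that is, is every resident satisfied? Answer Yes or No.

(1,3)# 0/0 satisfied
(1,5)+ 1/1 satisfied
(2,1)+ 1/1 satisfied
(2,5)+ 2/2 satisfied
(3,1)+ 1/2 satisfied
(3,2)# 1/3 satisfied
(3,3)# 2/2 satisfied
(3,5)+ 2/2 satisfied
(4,2)+ 1/3 satisfied
(4,3)# 2/3 satisfied
(4,4)# 1/3 satisfied
(4,5)+ 1/2 satisfied
(5,2)+ 2/2 satisfied
(5,4)+ 1/2 satisfied
(6,1)+ 2/2 satisfied
(6,2)+ 4/4 satisfied
(6,3)+ 2/2 satisfied
(6,4)+ 4/4 satisfied
(6,5)+ 2/2 satisfied
(7,1)+ 2/2 satisfied
(7,2)+ 2/2 satisfied
(7,4)+ 2/2 satisfied
(7,5)+ 2/2 satisfied
All meet the threshold, so the configuration is stable.

Yes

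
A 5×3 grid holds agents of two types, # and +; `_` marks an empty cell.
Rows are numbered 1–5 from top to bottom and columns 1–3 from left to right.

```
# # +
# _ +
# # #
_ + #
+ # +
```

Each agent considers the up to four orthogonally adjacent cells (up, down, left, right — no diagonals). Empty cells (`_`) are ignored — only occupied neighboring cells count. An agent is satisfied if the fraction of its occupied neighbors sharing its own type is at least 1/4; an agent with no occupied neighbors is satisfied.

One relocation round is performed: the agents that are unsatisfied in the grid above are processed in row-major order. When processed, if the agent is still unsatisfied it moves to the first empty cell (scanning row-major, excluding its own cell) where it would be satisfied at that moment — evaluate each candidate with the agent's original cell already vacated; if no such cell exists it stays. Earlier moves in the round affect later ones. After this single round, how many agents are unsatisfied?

0

Initially unsatisfied (in order): (4,2), (5,1), (5,2), (5,3).
  (4,2) → (2,2).
  (5,1): no empty cell satisfies it; stays.
  (5,2) → (4,1).
  (5,3) → (5,2).
Resulting grid:
# # +
# + +
# # #
# _ #
+ + _
All satisfied now.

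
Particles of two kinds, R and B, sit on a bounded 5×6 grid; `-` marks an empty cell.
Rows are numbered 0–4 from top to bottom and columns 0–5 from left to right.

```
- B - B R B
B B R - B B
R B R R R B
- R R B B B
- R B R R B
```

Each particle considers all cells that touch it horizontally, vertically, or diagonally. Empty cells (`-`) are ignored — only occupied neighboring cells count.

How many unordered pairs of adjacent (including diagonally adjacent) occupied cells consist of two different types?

Scan each occupied cell's neighbors to the right and below (and the two forward diagonals) so each pair is counted once.
From row 0: 6 unlike of 11 pairs (running 6/11).
From row 1: 8 unlike of 16 pairs (running 14/27).
From row 2: 11 unlike of 19 pairs (running 25/46).
From row 3: 8 unlike of 17 pairs (running 33/63).
From row 4: 3 unlike of 4 pairs (running 36/67).
Total adjacent occupied pairs: 67; unlike-type pairs: 36.

36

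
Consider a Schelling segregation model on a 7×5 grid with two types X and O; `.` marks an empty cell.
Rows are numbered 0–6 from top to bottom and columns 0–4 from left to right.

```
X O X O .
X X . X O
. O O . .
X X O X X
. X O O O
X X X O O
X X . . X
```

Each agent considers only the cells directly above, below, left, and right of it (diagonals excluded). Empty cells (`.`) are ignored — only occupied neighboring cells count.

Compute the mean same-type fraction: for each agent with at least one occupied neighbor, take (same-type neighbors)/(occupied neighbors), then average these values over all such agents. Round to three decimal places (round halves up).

Row 0: (0,0)X 1/2 · (0,1)O 0/3 · (0,2)X 0/2 · (0,3)O 0/2
Row 1: (1,0)X 2/2 · (1,1)X 1/3 · (1,3)X 0/2 · (1,4)O 0/1
Row 2: (2,1)O 1/3 · (2,2)O 2/2
Row 3: (3,0)X 1/1 · (3,1)X 2/4 · (3,2)O 2/4 · (3,3)X 1/3 · (3,4)X 1/2
Row 4: (4,1)X 2/3 · (4,2)O 2/4 · (4,3)O 3/4 · (4,4)O 2/3
Row 5: (5,0)X 2/2 · (5,1)X 4/4 · (5,2)X 1/3 · (5,3)O 2/3 · (5,4)O 2/3
Row 6: (6,0)X 2/2 · (6,1)X 2/2 · (6,4)X 0/1
Sum over 27 agents: 1/2 + 0/3 + 0/2 + 0/2 + 2/2 + 1/3 + 0/2 + 0/1 + 1/3 + 2/2 + 1/1 + 2/4 + 2/4 + 1/3 + 1/2 + 2/3 + 2/4 + 3/4 + 2/3 + 2/2 + 4/4 + 1/3 + 2/3 + 2/3 + 2/2 + 2/2 + 0/1 = 57/4; mean = 57/4 ÷ 27 = 19/36 = 0.527777… → 0.528.

0.528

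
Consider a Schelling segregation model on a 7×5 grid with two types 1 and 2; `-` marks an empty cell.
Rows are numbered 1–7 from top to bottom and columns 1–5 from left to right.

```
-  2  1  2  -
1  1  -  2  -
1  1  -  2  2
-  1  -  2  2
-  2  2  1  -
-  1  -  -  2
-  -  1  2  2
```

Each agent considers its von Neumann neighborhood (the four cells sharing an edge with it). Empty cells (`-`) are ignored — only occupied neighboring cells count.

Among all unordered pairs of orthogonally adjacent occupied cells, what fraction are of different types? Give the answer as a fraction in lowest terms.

Scan each occupied cell's neighbors to the right and below so each pair is counted once.
From row 1: 3 unlike of 4 pairs (running 3/4).
From row 2: 0 unlike of 4 pairs (running 3/8).
From row 3: 0 unlike of 5 pairs (running 3/13).
From row 4: 2 unlike of 3 pairs (running 5/16).
From row 5: 2 unlike of 3 pairs (running 7/19).
From row 6: 0 unlike of 1 pairs (running 7/20).
From row 7: 1 unlike of 2 pairs (running 8/22).
Total adjacent occupied pairs: 22; unlike-type pairs: 8.
8/22 reduces to 4/11.

4/11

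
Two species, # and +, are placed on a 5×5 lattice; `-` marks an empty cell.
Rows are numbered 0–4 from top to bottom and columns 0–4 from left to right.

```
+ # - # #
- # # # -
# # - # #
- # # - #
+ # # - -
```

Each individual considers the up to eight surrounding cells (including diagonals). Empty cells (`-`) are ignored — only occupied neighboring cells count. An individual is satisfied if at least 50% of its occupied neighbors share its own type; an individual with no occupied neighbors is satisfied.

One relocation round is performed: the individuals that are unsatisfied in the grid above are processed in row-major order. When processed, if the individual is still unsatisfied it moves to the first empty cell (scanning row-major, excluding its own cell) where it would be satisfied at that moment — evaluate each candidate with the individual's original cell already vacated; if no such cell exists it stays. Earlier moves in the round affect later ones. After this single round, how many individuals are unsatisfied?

Initially unsatisfied (in order): (0,0), (4,0).
  (0,0): no empty cell satisfies it; stays.
  (4,0): no empty cell satisfies it; stays.
Resulting grid:
+ # - # #
- # # # -
# # - # #
- # # - #
+ # # - -
Unsatisfied now: (0,0), (4,0).

2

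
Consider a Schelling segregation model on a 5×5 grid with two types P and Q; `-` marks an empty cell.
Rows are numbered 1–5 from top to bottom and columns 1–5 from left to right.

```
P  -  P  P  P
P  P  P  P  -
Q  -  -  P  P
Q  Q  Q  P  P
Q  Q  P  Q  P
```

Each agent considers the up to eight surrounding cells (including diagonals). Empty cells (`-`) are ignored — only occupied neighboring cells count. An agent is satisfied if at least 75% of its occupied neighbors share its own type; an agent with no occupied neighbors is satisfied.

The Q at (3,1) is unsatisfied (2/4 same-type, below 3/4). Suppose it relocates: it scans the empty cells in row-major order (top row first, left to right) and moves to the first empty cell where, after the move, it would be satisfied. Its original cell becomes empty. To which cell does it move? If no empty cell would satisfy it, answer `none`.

Vacating (3,1). Empty cells in order:
  (1,2): 0/5 same-type → still unsatisfied.
  (2,5): 0/5 same-type → still unsatisfied.
  (3,2): 3/6 same-type → still unsatisfied.
  (3,3): 2/7 same-type → still unsatisfied.

none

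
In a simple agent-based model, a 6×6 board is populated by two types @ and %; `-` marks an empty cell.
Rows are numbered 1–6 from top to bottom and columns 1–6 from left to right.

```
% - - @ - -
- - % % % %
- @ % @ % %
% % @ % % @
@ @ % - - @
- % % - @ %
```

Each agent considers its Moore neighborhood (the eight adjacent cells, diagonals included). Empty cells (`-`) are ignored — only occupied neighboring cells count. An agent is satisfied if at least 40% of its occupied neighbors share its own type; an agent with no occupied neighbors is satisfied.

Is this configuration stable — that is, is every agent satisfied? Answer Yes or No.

No

(1,1)% 0/0 ✓
(1,4)@ 0/3 ✗
(2,3)% 2/5 ✓
(2,4)% 4/6 ✓
(2,5)% 4/6 ✓
(2,6)% 3/3 ✓
(3,2)@ 1/5 ✗
(3,3)% 4/7 ✓
(3,4)@ 1/8 ✗
(3,5)% 6/8 ✓
(3,6)% 4/5 ✓
(4,1)% 1/4 ✗
(4,2)% 3/7 ✓
(4,3)@ 3/7 ✓
(4,4)% 4/6 ✓
(4,5)% 3/6 ✓
(4,6)@ 1/4 ✗
(5,1)@ 1/4 ✗
(5,2)@ 2/7 ✗
(5,3)% 4/6 ✓
(5,6)@ 2/4 ✓
(6,2)% 2/4 ✓
(6,3)% 2/3 ✓
(6,5)@ 1/2 ✓
(6,6)% 0/2 ✗
For instance (1,4) has only 0/3 same-type neighbors, below 2/5.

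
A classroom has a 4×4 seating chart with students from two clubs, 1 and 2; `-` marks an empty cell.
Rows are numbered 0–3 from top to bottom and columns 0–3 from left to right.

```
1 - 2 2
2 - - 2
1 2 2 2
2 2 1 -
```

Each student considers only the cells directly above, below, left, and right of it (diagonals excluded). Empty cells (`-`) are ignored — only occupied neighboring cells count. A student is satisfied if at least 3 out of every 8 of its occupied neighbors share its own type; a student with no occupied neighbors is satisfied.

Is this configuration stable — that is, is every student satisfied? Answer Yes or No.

No

Row 0: (0,0)1 0/1 not · (0,2)2 1/1 satisfied · (0,3)2 2/2 satisfied
Row 1: (1,0)2 0/2 not · (1,3)2 2/2 satisfied
Row 2: (2,0)1 0/3 not · (2,1)2 2/3 satisfied · (2,2)2 2/3 satisfied · (2,3)2 2/2 satisfied
Row 3: (3,0)2 1/2 satisfied · (3,1)2 2/3 satisfied · (3,2)1 0/2 not
For instance (0,0) has only 0/1 same-type neighbors, below 3/8.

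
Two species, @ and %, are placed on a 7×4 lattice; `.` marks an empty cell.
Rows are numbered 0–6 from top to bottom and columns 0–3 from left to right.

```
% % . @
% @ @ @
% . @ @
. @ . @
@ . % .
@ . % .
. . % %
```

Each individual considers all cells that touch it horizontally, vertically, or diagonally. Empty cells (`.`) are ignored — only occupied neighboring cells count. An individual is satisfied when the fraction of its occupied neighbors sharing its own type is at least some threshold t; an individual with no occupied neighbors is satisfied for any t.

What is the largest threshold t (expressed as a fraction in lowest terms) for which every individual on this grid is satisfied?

1/3

(0,0)% 2/3
(0,1)% 2/4
(0,3)@ 2/2
(1,0)% 3/4
(1,1)@ 2/6
(1,2)@ 5/6
(1,3)@ 4/4
(2,0)% 1/3
(2,2)@ 6/6
(2,3)@ 4/4
(3,1)@ 2/4
(3,3)@ 2/3
(4,0)@ 2/2
(4,2)% 1/3
(5,0)@ 1/1
(5,2)% 3/3
(6,2)% 2/2
(6,3)% 2/2
The smallest same-type fraction is 2/6 at (1,1), which reduces to 1/3. Any threshold above that leaves this individual unsatisfied.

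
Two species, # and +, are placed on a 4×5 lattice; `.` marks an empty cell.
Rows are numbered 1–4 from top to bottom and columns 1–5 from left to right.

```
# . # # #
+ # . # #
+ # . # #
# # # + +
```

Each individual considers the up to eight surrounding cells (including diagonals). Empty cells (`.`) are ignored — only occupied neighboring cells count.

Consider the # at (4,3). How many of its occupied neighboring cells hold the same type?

Occupied neighbors of (4,3): (3,2)=#, (3,4)=#, (4,2)=#, (4,4)=+.
Same type (#): 3 of 4.

3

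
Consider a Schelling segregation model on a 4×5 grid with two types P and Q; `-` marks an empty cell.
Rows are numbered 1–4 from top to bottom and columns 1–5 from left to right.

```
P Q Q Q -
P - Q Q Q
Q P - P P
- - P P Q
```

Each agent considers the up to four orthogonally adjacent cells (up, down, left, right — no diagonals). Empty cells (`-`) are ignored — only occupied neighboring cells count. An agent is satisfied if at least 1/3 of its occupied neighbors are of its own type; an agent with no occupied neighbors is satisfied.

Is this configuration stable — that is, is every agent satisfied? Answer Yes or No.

(1,1)P 1/2 ✓
(1,2)Q 1/2 ✓
(1,3)Q 3/3 ✓
(1,4)Q 2/2 ✓
(2,1)P 1/2 ✓
(2,3)Q 2/2 ✓
(2,4)Q 3/4 ✓
(2,5)Q 1/2 ✓
(3,1)Q 0/2 ✗
(3,2)P 0/1 ✗
(3,4)P 2/3 ✓
(3,5)P 1/3 ✓
(4,3)P 1/1 ✓
(4,4)P 2/3 ✓
(4,5)Q 0/2 ✗
For instance (3,1) has only 0/2 same-type neighbors, below 1/3.

No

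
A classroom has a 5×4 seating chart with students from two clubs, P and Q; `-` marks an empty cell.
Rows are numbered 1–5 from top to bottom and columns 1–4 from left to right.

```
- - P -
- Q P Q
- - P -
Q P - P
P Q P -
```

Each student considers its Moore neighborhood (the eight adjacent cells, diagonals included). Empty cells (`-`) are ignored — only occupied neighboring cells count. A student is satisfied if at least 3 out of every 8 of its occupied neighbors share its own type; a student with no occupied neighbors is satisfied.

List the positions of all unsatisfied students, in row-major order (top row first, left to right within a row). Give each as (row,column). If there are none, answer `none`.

Row 1: (1,3)P 1/3 ✗
Row 2: (2,2)Q 0/3 ✗ · (2,3)P 2/4 ✓ · (2,4)Q 0/3 ✗
Row 3: (3,3)P 3/5 ✓
Row 4: (4,1)Q 1/3 ✗ · (4,2)P 3/5 ✓ · (4,4)P 2/2 ✓
Row 5: (5,1)P 1/3 ✗ · (5,2)Q 1/4 ✗ · (5,3)P 2/3 ✓

(1,3), (2,2), (2,4), (4,1), (5,1), (5,2)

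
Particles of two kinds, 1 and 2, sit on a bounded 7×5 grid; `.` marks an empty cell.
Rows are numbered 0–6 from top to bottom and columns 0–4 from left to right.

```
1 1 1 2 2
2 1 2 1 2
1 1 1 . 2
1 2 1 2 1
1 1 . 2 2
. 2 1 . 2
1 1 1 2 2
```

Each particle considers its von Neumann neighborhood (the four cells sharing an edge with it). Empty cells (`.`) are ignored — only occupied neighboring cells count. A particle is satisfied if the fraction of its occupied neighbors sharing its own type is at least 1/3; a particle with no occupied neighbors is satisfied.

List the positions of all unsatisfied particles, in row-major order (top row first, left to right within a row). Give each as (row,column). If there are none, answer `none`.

(1,0), (1,2), (1,3), (3,1), (3,4), (5,1)

(0,0)1 1/2 ✓
(0,1)1 3/3 ✓
(0,2)1 1/3 ✓
(0,3)2 1/3 ✓
(0,4)2 2/2 ✓
(1,0)2 0/3 ✗
(1,1)1 2/4 ✓
(1,2)2 0/4 ✗
(1,3)1 0/3 ✗
(1,4)2 2/3 ✓
(2,0)1 2/3 ✓
(2,1)1 3/4 ✓
(2,2)1 2/3 ✓
(2,4)2 1/2 ✓
(3,0)1 2/3 ✓
(3,1)2 0/4 ✗
(3,2)1 1/3 ✓
(3,3)2 1/3 ✓
(3,4)1 0/3 ✗
(4,0)1 2/2 ✓
(4,1)1 1/3 ✓
(4,3)2 2/2 ✓
(4,4)2 2/3 ✓
(5,1)2 0/3 ✗
(5,2)1 1/2 ✓
(5,4)2 2/2 ✓
(6,0)1 1/1 ✓
(6,1)1 2/3 ✓
(6,2)1 2/3 ✓
(6,3)2 1/2 ✓
(6,4)2 2/2 ✓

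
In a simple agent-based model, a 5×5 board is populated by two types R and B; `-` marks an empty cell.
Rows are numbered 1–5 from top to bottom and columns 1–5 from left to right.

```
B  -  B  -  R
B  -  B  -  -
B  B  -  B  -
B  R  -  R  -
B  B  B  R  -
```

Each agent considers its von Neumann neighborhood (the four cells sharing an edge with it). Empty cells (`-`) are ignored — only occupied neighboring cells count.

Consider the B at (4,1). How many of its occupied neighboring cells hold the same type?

Occupied neighbors of (4,1): (3,1)=B, (5,1)=B, (4,2)=R.
Same type (B): 2 of 3.

2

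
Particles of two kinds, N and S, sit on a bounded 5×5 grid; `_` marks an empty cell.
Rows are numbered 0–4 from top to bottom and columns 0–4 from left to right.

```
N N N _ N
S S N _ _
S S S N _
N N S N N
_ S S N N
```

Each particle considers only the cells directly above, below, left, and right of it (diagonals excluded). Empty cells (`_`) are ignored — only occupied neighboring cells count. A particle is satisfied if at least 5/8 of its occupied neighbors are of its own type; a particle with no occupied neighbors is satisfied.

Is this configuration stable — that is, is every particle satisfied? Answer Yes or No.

Row 0: (0,0)N 1/2 unhappy · (0,1)N 2/3 ok · (0,2)N 2/2 ok · (0,4)N 0/0 ok
Row 1: (1,0)S 2/3 ok · (1,1)S 2/4 unhappy · (1,2)N 1/3 unhappy
Row 2: (2,0)S 2/3 ok · (2,1)S 3/4 ok · (2,2)S 2/4 unhappy · (2,3)N 1/2 unhappy
Row 3: (3,0)N 1/2 unhappy · (3,1)N 1/4 unhappy · (3,2)S 2/4 unhappy · (3,3)N 3/4 ok · (3,4)N 2/2 ok
Row 4: (4,1)S 1/2 unhappy · (4,2)S 2/3 ok · (4,3)N 2/3 ok · (4,4)N 2/2 ok
For instance (0,0) has only 1/2 same-type neighbors, below 5/8.

No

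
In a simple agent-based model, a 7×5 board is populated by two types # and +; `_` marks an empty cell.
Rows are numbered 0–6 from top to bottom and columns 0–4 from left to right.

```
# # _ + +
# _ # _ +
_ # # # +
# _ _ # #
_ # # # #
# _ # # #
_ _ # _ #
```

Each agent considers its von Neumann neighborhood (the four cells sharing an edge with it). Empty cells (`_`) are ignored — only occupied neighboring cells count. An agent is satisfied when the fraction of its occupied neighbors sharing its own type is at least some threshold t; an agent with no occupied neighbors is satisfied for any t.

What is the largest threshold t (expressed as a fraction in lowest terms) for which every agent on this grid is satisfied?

1/3

(0,0)# 2/2
(0,1)# 1/1
(0,3)+ 1/1
(0,4)+ 2/2
(1,0)# 1/1
(1,2)# 1/1
(1,4)+ 2/2
(2,1)# 1/1
(2,2)# 3/3
(2,3)# 2/3
(2,4)+ 1/3
(3,0)# — no occupied neighbors
(3,3)# 3/3
(3,4)# 2/3
(4,1)# 1/1
(4,2)# 3/3
(4,3)# 4/4
(4,4)# 3/3
(5,0)# — no occupied neighbors
(5,2)# 3/3
(5,3)# 3/3
(5,4)# 3/3
(6,2)# 1/1
(6,4)# 1/1
The smallest same-type fraction is 1/3 at (2,4), which reduces to 1/3. Any threshold above that leaves this agent unsatisfied.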